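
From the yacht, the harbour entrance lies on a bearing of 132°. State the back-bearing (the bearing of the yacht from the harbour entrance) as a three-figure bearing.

312°

Back-bearing = 132° + 180° = 312°.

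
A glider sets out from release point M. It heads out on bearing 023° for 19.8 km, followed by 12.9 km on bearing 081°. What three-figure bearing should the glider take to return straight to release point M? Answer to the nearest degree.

Leg 1 (023°, 19.8 km): east 19.8 sin 23° = 7.74, north 19.8 cos 23° = 18.23
Leg 2 (081°, 12.9 km): east 12.9 sin 81° = 12.74, north 12.9 cos 81° = 2.02
Net displacement: 20.48 east, 20.24 north. Direction back to start is (-20.48, -20.24): bearing = atan2(-20.48, -20.24) mod 360° = 225.33° ≈ 225°.

225°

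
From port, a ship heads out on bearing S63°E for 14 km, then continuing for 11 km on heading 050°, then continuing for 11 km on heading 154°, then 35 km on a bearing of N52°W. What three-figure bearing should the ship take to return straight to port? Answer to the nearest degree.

Leg 1 (S63°E, 14 km): east 14 sin 117° = 12.47, north 14 cos 117° = -6.36
Leg 2 (050°, 11 km): east 11 sin 50° = 8.43, north 11 cos 50° = 7.07
Leg 3 (154°, 11 km): east 11 sin 154° = 4.82, north 11 cos 154° = -9.89
Leg 4 (N52°W, 35 km): east 35 sin 308° = -27.58, north 35 cos 308° = 21.55
Net displacement: -1.86 east, 12.38 north. Direction back to start is (1.86, -12.38): bearing = atan2(1.86, -12.38) mod 360° = 171.46° ≈ 171°.

171°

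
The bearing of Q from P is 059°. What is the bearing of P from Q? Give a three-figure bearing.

239°

Back-bearing = 059° + 180° = 239°.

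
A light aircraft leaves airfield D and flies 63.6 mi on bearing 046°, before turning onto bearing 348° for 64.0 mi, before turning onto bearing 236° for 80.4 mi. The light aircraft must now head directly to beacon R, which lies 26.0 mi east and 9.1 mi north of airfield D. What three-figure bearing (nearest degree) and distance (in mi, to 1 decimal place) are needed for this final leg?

Leg 1 (046°, 63.6 mi): east 63.6 sin 46° = 45.75, north 63.6 cos 46° = 44.18
Leg 2 (348°, 64.0 mi): east 64.0 sin 348° = -13.31, north 64.0 cos 348° = 62.60
Leg 3 (236°, 80.4 mi): east 80.4 sin 236° = -66.65, north 80.4 cos 236° = -44.96
Current position: (-34.21, 61.82). Target: (26.0, 9.1). Remaining: Δeast = 60.21, Δnorth = -52.72.
Bearing = atan2(60.21, -52.72) mod 360° = 131.21°; distance = √((60.21)² + (-52.72)²) = 80.031 mi.

131°, 80.0 mi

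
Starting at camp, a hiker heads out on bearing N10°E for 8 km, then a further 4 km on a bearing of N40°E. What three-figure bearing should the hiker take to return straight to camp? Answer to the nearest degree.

200°

Leg 1 (N10°E, 8 km): east 8 sin 10° = 1.39, north 8 cos 10° = 7.88
Leg 2 (N40°E, 4 km): east 4 sin 40° = 2.57, north 4 cos 40° = 3.06
Net displacement: 3.96 east, 10.94 north. Direction back to start is (-3.96, -10.94): bearing = atan2(-3.96, -10.94) mod 360° = 199.90° ≈ 200°.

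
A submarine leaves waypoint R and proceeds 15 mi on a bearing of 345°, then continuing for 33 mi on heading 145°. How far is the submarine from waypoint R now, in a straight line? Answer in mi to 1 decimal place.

Leg 1 (345°, 15 mi): east 15 sin 345° = -3.88, north 15 cos 345° = 14.49
Leg 2 (145°, 33 mi): east 33 sin 145° = 18.93, north 33 cos 145° = -27.03
Net: 15.05 east, -12.54 north. Distance = √((15.05)² + (-12.54)²) = 19.588 mi.

19.6 mi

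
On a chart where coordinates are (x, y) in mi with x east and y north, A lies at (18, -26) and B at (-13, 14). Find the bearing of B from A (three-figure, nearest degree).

Δeast = -13 − 18 = -31.00; Δnorth = 14 − -26 = 40.00.
Bearing = atan2(Δeast, Δnorth) mod 360° = 322.22° ≈ 322°.

322°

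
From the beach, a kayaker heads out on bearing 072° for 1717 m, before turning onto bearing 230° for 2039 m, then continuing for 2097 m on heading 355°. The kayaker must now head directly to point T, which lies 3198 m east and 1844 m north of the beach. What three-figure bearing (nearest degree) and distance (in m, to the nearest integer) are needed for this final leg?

Leg 1 (072°, 1717 m): east 1717 sin 72° = 1632.96, north 1717 cos 72° = 530.58
Leg 2 (230°, 2039 m): east 2039 sin 230° = -1561.96, north 2039 cos 230° = -1310.64
Leg 3 (355°, 2097 m): east 2097 sin 355° = -182.77, north 2097 cos 355° = 2089.02
Current position: (-111.77, 1308.96). Target: (3198, 1844). Remaining: Δeast = 3309.77, Δnorth = 535.04.
Bearing = atan2(3309.77, 535.04) mod 360° = 80.82°; distance = √((3309.77)² + (535.04)²) = 3352.733 m.

081°, 3353 m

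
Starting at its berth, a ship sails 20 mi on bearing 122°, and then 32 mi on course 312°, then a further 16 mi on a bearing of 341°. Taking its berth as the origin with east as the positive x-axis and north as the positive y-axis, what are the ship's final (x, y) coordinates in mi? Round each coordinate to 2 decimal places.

Leg 1 (122°, 20 mi): east 20 sin 122° = 16.96, north 20 cos 122° = -10.60
Leg 2 (312°, 32 mi): east 32 sin 312° = -23.78, north 32 cos 312° = 21.41
Leg 3 (341°, 16 mi): east 16 sin 341° = -5.21, north 16 cos 341° = 15.13
Summing: -12.03 mi east, 25.94 mi north → (-12.03, 25.94).

(-12.03, 25.94)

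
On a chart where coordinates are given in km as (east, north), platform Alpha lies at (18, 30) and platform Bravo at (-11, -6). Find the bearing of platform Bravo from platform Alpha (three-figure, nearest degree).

219°

Δeast = -11 − 18 = -29.00; Δnorth = -6 − 30 = -36.00.
Bearing = atan2(Δeast, Δnorth) mod 360° = 218.85° ≈ 219°.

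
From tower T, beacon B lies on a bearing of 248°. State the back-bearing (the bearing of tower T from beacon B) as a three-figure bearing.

Back-bearing = 248° − 180° = 068°.

068°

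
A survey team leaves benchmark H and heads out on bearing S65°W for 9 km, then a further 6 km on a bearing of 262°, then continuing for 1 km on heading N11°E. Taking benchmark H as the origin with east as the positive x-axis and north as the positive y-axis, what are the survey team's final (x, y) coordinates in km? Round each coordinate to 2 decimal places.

Leg 1 (S65°W, 9 km): east 9 sin 245° = -8.16, north 9 cos 245° = -3.80
Leg 2 (262°, 6 km): east 6 sin 262° = -5.94, north 6 cos 262° = -0.84
Leg 3 (N11°E, 1 km): east 1 sin 11° = 0.19, north 1 cos 11° = 0.98
Summing: -13.91 km east, -3.66 km north → (-13.91, -3.66).

(-13.91, -3.66)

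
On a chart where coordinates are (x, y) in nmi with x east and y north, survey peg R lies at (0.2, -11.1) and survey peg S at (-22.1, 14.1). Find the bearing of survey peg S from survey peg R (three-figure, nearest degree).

Δeast = -22.1 − 0.2 = -22.30; Δnorth = 14.1 − -11.1 = 25.20.
Bearing = atan2(Δeast, Δnorth) mod 360° = 318.49° ≈ 318°.

318°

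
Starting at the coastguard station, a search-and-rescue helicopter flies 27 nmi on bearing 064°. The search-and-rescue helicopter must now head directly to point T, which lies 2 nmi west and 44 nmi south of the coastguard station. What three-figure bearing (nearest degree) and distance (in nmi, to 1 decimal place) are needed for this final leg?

205°, 61.7 nmi

Leg 1 (064°, 27 nmi): east 27 sin 64° = 24.27, north 27 cos 64° = 11.84
Current position: (24.27, 11.84). Target: (-2, -44). Remaining: Δeast = -26.27, Δnorth = -55.84.
Bearing = atan2(-26.27, -55.84) mod 360° = 205.19°; distance = √((-26.27)² + (-55.84)²) = 61.706 nmi.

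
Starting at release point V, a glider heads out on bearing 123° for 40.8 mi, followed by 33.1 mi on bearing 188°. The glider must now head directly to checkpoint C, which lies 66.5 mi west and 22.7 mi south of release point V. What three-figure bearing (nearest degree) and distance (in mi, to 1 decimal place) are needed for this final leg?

289°, 101.4 mi

Leg 1 (123°, 40.8 mi): east 40.8 sin 123° = 34.22, north 40.8 cos 123° = -22.22
Leg 2 (188°, 33.1 mi): east 33.1 sin 188° = -4.61, north 33.1 cos 188° = -32.78
Current position: (29.61, -55.00). Target: (-66.5, -22.7). Remaining: Δeast = -96.11, Δnorth = 32.30.
Bearing = atan2(-96.11, 32.30) mod 360° = 288.58°; distance = √((-96.11)² + (32.30)²) = 101.393 mi.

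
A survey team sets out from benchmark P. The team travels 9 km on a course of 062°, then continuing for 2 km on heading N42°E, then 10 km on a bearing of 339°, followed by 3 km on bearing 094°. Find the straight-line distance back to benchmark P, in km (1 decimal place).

Leg 1 (062°, 9 km): east 9 sin 62° = 7.95, north 9 cos 62° = 4.23
Leg 2 (N42°E, 2 km): east 2 sin 42° = 1.34, north 2 cos 42° = 1.49
Leg 3 (339°, 10 km): east 10 sin 339° = -3.58, north 10 cos 339° = 9.34
Leg 4 (094°, 3 km): east 3 sin 94° = 2.99, north 3 cos 94° = -0.21
Net: 8.69 east, 14.84 north. Distance = √((8.69)² + (14.84)²) = 17.197 km.

17.2 km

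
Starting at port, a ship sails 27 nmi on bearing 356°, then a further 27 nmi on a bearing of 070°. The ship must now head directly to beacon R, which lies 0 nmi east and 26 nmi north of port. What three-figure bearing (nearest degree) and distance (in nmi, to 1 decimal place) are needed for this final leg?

Leg 1 (356°, 27 nmi): east 27 sin 356° = -1.88, north 27 cos 356° = 26.93
Leg 2 (070°, 27 nmi): east 27 sin 70° = 25.37, north 27 cos 70° = 9.23
Current position: (23.49, 36.17). Target: (0, 26). Remaining: Δeast = -23.49, Δnorth = -10.17.
Bearing = atan2(-23.49, -10.17) mod 360° = 246.59°; distance = √((-23.49)² + (-10.17)²) = 25.595 nmi.

247°, 25.6 nmi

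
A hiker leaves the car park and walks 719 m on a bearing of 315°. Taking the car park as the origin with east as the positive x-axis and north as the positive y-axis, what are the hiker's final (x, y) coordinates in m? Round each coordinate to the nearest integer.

Leg 1 (315°, 719 m): east 719 sin 315° = -508.41, north 719 cos 315° = 508.41
Summing: -508.41 m east, 508.41 m north → (-508, 508).

(-508, 508)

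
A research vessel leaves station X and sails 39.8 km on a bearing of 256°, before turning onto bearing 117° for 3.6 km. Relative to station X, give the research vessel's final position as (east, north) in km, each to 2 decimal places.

(-35.41, -11.26)

Leg 1 (256°, 39.8 km): east 39.8 sin 256° = -38.62, north 39.8 cos 256° = -9.63
Leg 2 (117°, 3.6 km): east 3.6 sin 117° = 3.21, north 3.6 cos 117° = -1.63
Summing: -35.41 km east, -11.26 km north → (-35.41, -11.26).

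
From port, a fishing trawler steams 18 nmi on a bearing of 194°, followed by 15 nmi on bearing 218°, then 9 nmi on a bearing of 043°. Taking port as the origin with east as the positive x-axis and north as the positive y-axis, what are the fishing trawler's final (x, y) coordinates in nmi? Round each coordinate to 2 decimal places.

(-7.45, -22.70)

Leg 1 (194°, 18 nmi): east 18 sin 194° = -4.35, north 18 cos 194° = -17.47
Leg 2 (218°, 15 nmi): east 15 sin 218° = -9.23, north 15 cos 218° = -11.82
Leg 3 (043°, 9 nmi): east 9 sin 43° = 6.14, north 9 cos 43° = 6.58
Summing: -7.45 nmi east, -22.70 nmi north → (-7.45, -22.70).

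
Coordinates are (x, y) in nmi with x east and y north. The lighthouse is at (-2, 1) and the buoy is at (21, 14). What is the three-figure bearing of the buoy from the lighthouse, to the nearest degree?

061°

Δeast = 21 − -2 = 23.00; Δnorth = 14 − 1 = 13.00.
Bearing = atan2(Δeast, Δnorth) mod 360° = 60.52° ≈ 061°.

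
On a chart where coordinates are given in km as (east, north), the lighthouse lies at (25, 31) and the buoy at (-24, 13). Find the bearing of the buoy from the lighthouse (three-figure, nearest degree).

250°

Δeast = -24 − 25 = -49.00; Δnorth = 13 − 31 = -18.00.
Bearing = atan2(Δeast, Δnorth) mod 360° = 249.83° ≈ 250°.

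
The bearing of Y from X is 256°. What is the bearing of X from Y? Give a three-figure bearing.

076°

Back-bearing = 256° − 180° = 076°.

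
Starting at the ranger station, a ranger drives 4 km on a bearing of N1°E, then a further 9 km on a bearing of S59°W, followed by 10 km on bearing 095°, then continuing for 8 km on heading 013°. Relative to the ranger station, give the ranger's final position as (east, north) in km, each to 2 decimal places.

Leg 1 (N1°E, 4 km): east 4 sin 1° = 0.07, north 4 cos 1° = 4.00
Leg 2 (S59°W, 9 km): east 9 sin 239° = -7.71, north 9 cos 239° = -4.64
Leg 3 (095°, 10 km): east 10 sin 95° = 9.96, north 10 cos 95° = -0.87
Leg 4 (013°, 8 km): east 8 sin 13° = 1.80, north 8 cos 13° = 7.79
Summing: 4.12 km east, 6.29 km north → (4.12, 6.29).

(4.12, 6.29)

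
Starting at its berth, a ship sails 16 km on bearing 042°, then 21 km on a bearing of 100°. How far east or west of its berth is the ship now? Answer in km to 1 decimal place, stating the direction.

31.4 km east

Leg 1 (042°, 16 km): east 16 sin 42° = 10.71, north 16 cos 42° = 11.89
Leg 2 (100°, 21 km): east 21 sin 100° = 20.68, north 21 cos 100° = -3.65
Net east component: 31.39 km.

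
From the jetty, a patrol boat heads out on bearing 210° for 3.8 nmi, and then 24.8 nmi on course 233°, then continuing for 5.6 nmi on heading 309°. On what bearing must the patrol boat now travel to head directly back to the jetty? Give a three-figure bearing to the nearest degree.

Leg 1 (210°, 3.8 nmi): east 3.8 sin 210° = -1.90, north 3.8 cos 210° = -3.29
Leg 2 (233°, 24.8 nmi): east 24.8 sin 233° = -19.81, north 24.8 cos 233° = -14.93
Leg 3 (309°, 5.6 nmi): east 5.6 sin 309° = -4.35, north 5.6 cos 309° = 3.52
Net displacement: -26.06 east, -14.69 north. Direction back to start is (26.06, 14.69): bearing = atan2(26.06, 14.69) mod 360° = 60.59° ≈ 061°.

061°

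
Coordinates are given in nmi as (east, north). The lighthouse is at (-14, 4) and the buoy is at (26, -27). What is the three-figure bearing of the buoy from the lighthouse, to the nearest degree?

Δeast = 26 − -14 = 40.00; Δnorth = -27 − 4 = -31.00.
Bearing = atan2(Δeast, Δnorth) mod 360° = 127.78° ≈ 128°.

128°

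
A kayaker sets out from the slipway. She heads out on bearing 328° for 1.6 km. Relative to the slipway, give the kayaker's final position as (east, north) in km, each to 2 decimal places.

Leg 1 (328°, 1.6 km): east 1.6 sin 328° = -0.85, north 1.6 cos 328° = 1.36
Summing: -0.85 km east, 1.36 km north → (-0.85, 1.36).

(-0.85, 1.36)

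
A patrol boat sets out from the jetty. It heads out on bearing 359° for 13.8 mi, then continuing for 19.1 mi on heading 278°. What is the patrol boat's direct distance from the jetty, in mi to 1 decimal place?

25.3 mi

Leg 1 (359°, 13.8 mi): east 13.8 sin 359° = -0.24, north 13.8 cos 359° = 13.80
Leg 2 (278°, 19.1 mi): east 19.1 sin 278° = -18.91, north 19.1 cos 278° = 2.66
Net: -19.15 east, 16.46 north. Distance = √((-19.15)² + (16.46)²) = 25.253 mi.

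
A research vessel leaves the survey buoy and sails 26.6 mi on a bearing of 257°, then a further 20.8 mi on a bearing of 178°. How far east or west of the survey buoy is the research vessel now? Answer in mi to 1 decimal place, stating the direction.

Leg 1 (257°, 26.6 mi): east 26.6 sin 257° = -25.92, north 26.6 cos 257° = -5.98
Leg 2 (178°, 20.8 mi): east 20.8 sin 178° = 0.73, north 20.8 cos 178° = -20.79
Net east component: -25.19 mi.

25.2 mi west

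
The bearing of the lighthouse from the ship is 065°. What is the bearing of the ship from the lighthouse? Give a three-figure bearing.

Back-bearing = 065° + 180° = 245°.

245°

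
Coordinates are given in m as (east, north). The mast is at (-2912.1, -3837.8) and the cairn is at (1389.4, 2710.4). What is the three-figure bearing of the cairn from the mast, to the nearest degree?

Δeast = 1389.4 − -2912.1 = 4301.50; Δnorth = 2710.4 − -3837.8 = 6548.20.
Bearing = atan2(Δeast, Δnorth) mod 360° = 33.30° ≈ 033°.

033°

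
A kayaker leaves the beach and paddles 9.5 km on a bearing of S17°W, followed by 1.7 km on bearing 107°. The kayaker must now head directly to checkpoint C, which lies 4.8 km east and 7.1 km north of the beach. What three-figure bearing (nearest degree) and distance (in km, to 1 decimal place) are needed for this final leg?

Leg 1 (S17°W, 9.5 km): east 9.5 sin 197° = -2.78, north 9.5 cos 197° = -9.08
Leg 2 (107°, 1.7 km): east 1.7 sin 107° = 1.63, north 1.7 cos 107° = -0.50
Current position: (-1.15, -9.58). Target: (4.8, 7.1). Remaining: Δeast = 5.95, Δnorth = 16.68.
Bearing = atan2(5.95, 16.68) mod 360° = 19.64°; distance = √((5.95)² + (16.68)²) = 17.712 km.

020°, 17.7 km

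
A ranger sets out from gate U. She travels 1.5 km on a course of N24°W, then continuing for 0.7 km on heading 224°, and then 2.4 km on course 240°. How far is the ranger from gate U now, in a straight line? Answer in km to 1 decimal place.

3.2 km

Leg 1 (N24°W, 1.5 km): east 1.5 sin 336° = -0.61, north 1.5 cos 336° = 1.37
Leg 2 (224°, 0.7 km): east 0.7 sin 224° = -0.49, north 0.7 cos 224° = -0.50
Leg 3 (240°, 2.4 km): east 2.4 sin 240° = -2.08, north 2.4 cos 240° = -1.20
Net: -3.17 east, -0.33 north. Distance = √((-3.17)² + (-0.33)²) = 3.192 km.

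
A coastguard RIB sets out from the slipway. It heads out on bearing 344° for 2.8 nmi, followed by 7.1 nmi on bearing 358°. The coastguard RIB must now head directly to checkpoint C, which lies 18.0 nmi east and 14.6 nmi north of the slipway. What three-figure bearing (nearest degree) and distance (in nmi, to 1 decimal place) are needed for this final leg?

Leg 1 (344°, 2.8 nmi): east 2.8 sin 344° = -0.77, north 2.8 cos 344° = 2.69
Leg 2 (358°, 7.1 nmi): east 7.1 sin 358° = -0.25, north 7.1 cos 358° = 7.10
Current position: (-1.02, 9.79). Target: (18.0, 14.6). Remaining: Δeast = 19.02, Δnorth = 4.81.
Bearing = atan2(19.02, 4.81) mod 360° = 75.80°; distance = √((19.02)² + (4.81)²) = 19.619 nmi.

076°, 19.6 nmi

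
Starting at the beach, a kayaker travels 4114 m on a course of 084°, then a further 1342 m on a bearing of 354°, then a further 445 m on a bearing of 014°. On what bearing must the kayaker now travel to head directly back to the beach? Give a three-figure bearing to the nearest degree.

Leg 1 (084°, 4114 m): east 4114 sin 84° = 4091.46, north 4114 cos 84° = 430.03
Leg 2 (354°, 1342 m): east 1342 sin 354° = -140.28, north 1342 cos 354° = 1334.65
Leg 3 (014°, 445 m): east 445 sin 14° = 107.66, north 445 cos 14° = 431.78
Net displacement: 4058.84 east, 2196.46 north. Direction back to start is (-4058.84, -2196.46): bearing = atan2(-4058.84, -2196.46) mod 360° = 241.58° ≈ 242°.

242°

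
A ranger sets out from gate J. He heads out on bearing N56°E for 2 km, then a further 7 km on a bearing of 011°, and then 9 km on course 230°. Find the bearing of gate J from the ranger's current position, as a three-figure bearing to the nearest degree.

Leg 1 (N56°E, 2 km): east 2 sin 56° = 1.66, north 2 cos 56° = 1.12
Leg 2 (011°, 7 km): east 7 sin 11° = 1.34, north 7 cos 11° = 6.87
Leg 3 (230°, 9 km): east 9 sin 230° = -6.89, north 9 cos 230° = -5.79
Net displacement: -3.90 east, 2.20 north. Direction back to start is (3.90, -2.20): bearing = atan2(3.90, -2.20) mod 360° = 119.48° ≈ 119°.

119°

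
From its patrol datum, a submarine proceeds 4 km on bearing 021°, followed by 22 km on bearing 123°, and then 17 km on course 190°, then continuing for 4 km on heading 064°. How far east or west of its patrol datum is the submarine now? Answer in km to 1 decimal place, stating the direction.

20.5 km east

Leg 1 (021°, 4 km): east 4 sin 21° = 1.43, north 4 cos 21° = 3.73
Leg 2 (123°, 22 km): east 22 sin 123° = 18.45, north 22 cos 123° = -11.98
Leg 3 (190°, 17 km): east 17 sin 190° = -2.95, north 17 cos 190° = -16.74
Leg 4 (064°, 4 km): east 4 sin 64° = 3.60, north 4 cos 64° = 1.75
Net east component: 20.53 km.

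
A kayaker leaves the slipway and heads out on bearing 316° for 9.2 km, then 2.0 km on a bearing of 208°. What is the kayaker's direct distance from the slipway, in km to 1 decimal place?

Leg 1 (316°, 9.2 km): east 9.2 sin 316° = -6.39, north 9.2 cos 316° = 6.62
Leg 2 (208°, 2.0 km): east 2.0 sin 208° = -0.94, north 2.0 cos 208° = -1.77
Net: -7.33 east, 4.85 north. Distance = √((-7.33)² + (4.85)²) = 8.790 km.

8.8 km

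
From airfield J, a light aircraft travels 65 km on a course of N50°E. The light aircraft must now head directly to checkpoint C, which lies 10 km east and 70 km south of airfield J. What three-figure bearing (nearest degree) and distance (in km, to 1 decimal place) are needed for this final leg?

200°, 118.7 km

Leg 1 (N50°E, 65 km): east 65 sin 50° = 49.79, north 65 cos 50° = 41.78
Current position: (49.79, 41.78). Target: (10, -70). Remaining: Δeast = -39.79, Δnorth = -111.78.
Bearing = atan2(-39.79, -111.78) mod 360° = 199.60°; distance = √((-39.79)² + (-111.78)²) = 118.653 km.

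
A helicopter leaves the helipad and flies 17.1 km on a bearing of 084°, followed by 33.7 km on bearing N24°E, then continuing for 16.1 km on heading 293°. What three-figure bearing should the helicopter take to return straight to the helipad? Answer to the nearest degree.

202°

Leg 1 (084°, 17.1 km): east 17.1 sin 84° = 17.01, north 17.1 cos 84° = 1.79
Leg 2 (N24°E, 33.7 km): east 33.7 sin 24° = 13.71, north 33.7 cos 24° = 30.79
Leg 3 (293°, 16.1 km): east 16.1 sin 293° = -14.82, north 16.1 cos 293° = 6.29
Net displacement: 15.89 east, 38.86 north. Direction back to start is (-15.89, -38.86): bearing = atan2(-15.89, -38.86) mod 360° = 202.24° ≈ 202°.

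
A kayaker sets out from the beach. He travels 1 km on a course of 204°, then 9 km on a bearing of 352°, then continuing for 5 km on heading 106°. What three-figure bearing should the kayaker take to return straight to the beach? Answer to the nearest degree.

205°

Leg 1 (204°, 1 km): east 1 sin 204° = -0.41, north 1 cos 204° = -0.91
Leg 2 (352°, 9 km): east 9 sin 352° = -1.25, north 9 cos 352° = 8.91
Leg 3 (106°, 5 km): east 5 sin 106° = 4.81, north 5 cos 106° = -1.38
Net displacement: 3.15 east, 6.62 north. Direction back to start is (-3.15, -6.62): bearing = atan2(-3.15, -6.62) mod 360° = 205.42° ≈ 205°.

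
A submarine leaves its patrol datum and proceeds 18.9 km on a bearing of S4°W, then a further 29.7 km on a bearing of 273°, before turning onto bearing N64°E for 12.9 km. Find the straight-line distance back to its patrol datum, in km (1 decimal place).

Leg 1 (S4°W, 18.9 km): east 18.9 sin 184° = -1.32, north 18.9 cos 184° = -18.85
Leg 2 (273°, 29.7 km): east 29.7 sin 273° = -29.66, north 29.7 cos 273° = 1.55
Leg 3 (N64°E, 12.9 km): east 12.9 sin 64° = 11.59, north 12.9 cos 64° = 5.65
Net: -19.38 east, -11.64 north. Distance = √((-19.38)² + (-11.64)²) = 22.612 km.

22.6 km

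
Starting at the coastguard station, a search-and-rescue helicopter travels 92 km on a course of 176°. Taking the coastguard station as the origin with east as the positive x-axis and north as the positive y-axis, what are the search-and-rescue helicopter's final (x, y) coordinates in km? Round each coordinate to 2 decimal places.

(6.42, -91.78)

Leg 1 (176°, 92 km): east 92 sin 176° = 6.42, north 92 cos 176° = -91.78
Summing: 6.42 km east, -91.78 km north → (6.42, -91.78).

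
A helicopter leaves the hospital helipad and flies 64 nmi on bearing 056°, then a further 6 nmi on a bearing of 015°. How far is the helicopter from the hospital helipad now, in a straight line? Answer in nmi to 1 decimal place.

Leg 1 (056°, 64 nmi): east 64 sin 56° = 53.06, north 64 cos 56° = 35.79
Leg 2 (015°, 6 nmi): east 6 sin 15° = 1.55, north 6 cos 15° = 5.80
Net: 54.61 east, 41.58 north. Distance = √((54.61)² + (41.58)²) = 68.641 nmi.

68.6 nmi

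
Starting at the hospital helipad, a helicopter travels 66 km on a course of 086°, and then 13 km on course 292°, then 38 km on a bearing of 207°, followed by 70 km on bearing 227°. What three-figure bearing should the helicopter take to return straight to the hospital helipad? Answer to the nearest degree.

011°

Leg 1 (086°, 66 km): east 66 sin 86° = 65.84, north 66 cos 86° = 4.60
Leg 2 (292°, 13 km): east 13 sin 292° = -12.05, north 13 cos 292° = 4.87
Leg 3 (207°, 38 km): east 38 sin 207° = -17.25, north 38 cos 207° = -33.86
Leg 4 (227°, 70 km): east 70 sin 227° = -51.19, north 70 cos 227° = -47.74
Net displacement: -14.66 east, -72.12 north. Direction back to start is (14.66, 72.12): bearing = atan2(14.66, 72.12) mod 360° = 11.49° ≈ 011°.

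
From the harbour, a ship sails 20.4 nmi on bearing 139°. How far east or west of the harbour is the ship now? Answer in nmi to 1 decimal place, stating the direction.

13.4 nmi east

Leg 1 (139°, 20.4 nmi): east 20.4 sin 139° = 13.38, north 20.4 cos 139° = -15.40
Net east component: 13.38 nmi.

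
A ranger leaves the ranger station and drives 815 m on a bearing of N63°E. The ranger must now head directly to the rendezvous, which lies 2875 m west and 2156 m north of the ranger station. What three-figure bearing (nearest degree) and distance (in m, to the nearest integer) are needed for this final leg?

Leg 1 (N63°E, 815 m): east 815 sin 63° = 726.17, north 815 cos 63° = 370.00
Current position: (726.17, 370.00). Target: (-2875, 2156). Remaining: Δeast = -3601.17, Δnorth = 1786.00.
Bearing = atan2(-3601.17, 1786.00) mod 360° = 296.38°; distance = √((-3601.17)² + (1786.00)²) = 4019.728 m.

296°, 4020 m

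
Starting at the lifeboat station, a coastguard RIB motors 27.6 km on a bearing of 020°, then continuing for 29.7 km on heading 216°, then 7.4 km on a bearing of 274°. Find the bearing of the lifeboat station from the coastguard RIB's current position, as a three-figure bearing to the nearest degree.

099°

Leg 1 (020°, 27.6 km): east 27.6 sin 20° = 9.44, north 27.6 cos 20° = 25.94
Leg 2 (216°, 29.7 km): east 29.7 sin 216° = -17.46, north 29.7 cos 216° = -24.03
Leg 3 (274°, 7.4 km): east 7.4 sin 274° = -7.38, north 7.4 cos 274° = 0.52
Net displacement: -15.40 east, 2.42 north. Direction back to start is (15.40, -2.42): bearing = atan2(15.40, -2.42) mod 360° = 98.95° ≈ 099°.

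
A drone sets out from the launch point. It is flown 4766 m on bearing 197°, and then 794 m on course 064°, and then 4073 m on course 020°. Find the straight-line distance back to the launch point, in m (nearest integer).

809 m

Leg 1 (197°, 4766 m): east 4766 sin 197° = -1393.44, north 4766 cos 197° = -4557.75
Leg 2 (064°, 794 m): east 794 sin 64° = 713.64, north 794 cos 64° = 348.07
Leg 3 (020°, 4073 m): east 4073 sin 20° = 1393.05, north 4073 cos 20° = 3827.37
Net: 713.25 east, -382.31 north. Distance = √((713.25)² + (-382.31)²) = 809.250 m.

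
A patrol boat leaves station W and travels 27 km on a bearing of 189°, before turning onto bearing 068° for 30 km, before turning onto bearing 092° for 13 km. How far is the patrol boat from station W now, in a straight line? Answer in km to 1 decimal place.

Leg 1 (189°, 27 km): east 27 sin 189° = -4.22, north 27 cos 189° = -26.67
Leg 2 (068°, 30 km): east 30 sin 68° = 27.82, north 30 cos 68° = 11.24
Leg 3 (092°, 13 km): east 13 sin 92° = 12.99, north 13 cos 92° = -0.45
Net: 36.58 east, -15.88 north. Distance = √((36.58)² + (-15.88)²) = 39.883 km.

39.9 km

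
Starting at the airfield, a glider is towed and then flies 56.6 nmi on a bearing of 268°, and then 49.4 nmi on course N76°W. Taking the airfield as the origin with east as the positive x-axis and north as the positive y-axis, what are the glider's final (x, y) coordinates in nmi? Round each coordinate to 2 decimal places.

(-104.50, 9.98)

Leg 1 (268°, 56.6 nmi): east 56.6 sin 268° = -56.57, north 56.6 cos 268° = -1.98
Leg 2 (N76°W, 49.4 nmi): east 49.4 sin 284° = -47.93, north 49.4 cos 284° = 11.95
Summing: -104.50 nmi east, 9.98 nmi north → (-104.50, 9.98).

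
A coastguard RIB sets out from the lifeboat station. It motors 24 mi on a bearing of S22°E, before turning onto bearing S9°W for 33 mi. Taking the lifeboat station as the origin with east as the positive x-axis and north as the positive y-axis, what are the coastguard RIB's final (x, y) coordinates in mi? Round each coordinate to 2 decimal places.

(3.83, -54.85)

Leg 1 (S22°E, 24 mi): east 24 sin 158° = 8.99, north 24 cos 158° = -22.25
Leg 2 (S9°W, 33 mi): east 33 sin 189° = -5.16, north 33 cos 189° = -32.59
Summing: 3.83 mi east, -54.85 mi north → (3.83, -54.85).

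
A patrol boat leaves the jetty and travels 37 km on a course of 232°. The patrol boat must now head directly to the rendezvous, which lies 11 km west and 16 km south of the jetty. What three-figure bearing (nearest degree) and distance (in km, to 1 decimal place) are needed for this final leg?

Leg 1 (232°, 37 km): east 37 sin 232° = -29.16, north 37 cos 232° = -22.78
Current position: (-29.16, -22.78). Target: (-11, -16). Remaining: Δeast = 18.16, Δnorth = 6.78.
Bearing = atan2(18.16, 6.78) mod 360° = 69.52°; distance = √((18.16)² + (6.78)²) = 19.381 km.

070°, 19.4 km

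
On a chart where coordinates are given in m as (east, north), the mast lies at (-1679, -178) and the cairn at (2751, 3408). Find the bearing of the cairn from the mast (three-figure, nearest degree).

051°

Δeast = 2751 − -1679 = 4430.00; Δnorth = 3408 − -178 = 3586.00.
Bearing = atan2(Δeast, Δnorth) mod 360° = 51.01° ≈ 051°.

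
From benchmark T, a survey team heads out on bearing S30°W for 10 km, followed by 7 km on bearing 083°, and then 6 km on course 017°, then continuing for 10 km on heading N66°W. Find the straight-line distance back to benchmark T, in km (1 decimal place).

Leg 1 (S30°W, 10 km): east 10 sin 210° = -5.00, north 10 cos 210° = -8.66
Leg 2 (083°, 7 km): east 7 sin 83° = 6.95, north 7 cos 83° = 0.85
Leg 3 (017°, 6 km): east 6 sin 17° = 1.75, north 6 cos 17° = 5.74
Leg 4 (N66°W, 10 km): east 10 sin 294° = -9.14, north 10 cos 294° = 4.07
Net: -5.43 east, 2.00 north. Distance = √((-5.43)² + (2.00)²) = 5.789 km.

5.8 km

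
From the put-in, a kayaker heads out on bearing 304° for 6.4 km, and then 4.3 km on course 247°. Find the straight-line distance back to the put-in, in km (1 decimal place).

Leg 1 (304°, 6.4 km): east 6.4 sin 304° = -5.31, north 6.4 cos 304° = 3.58
Leg 2 (247°, 4.3 km): east 4.3 sin 247° = -3.96, north 4.3 cos 247° = -1.68
Net: -9.26 east, 1.90 north. Distance = √((-9.26)² + (1.90)²) = 9.457 km.

9.5 km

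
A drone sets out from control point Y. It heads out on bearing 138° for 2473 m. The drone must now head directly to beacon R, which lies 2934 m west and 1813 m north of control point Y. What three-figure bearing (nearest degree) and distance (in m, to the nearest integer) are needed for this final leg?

309°, 5864 m

Leg 1 (138°, 2473 m): east 2473 sin 138° = 1654.76, north 2473 cos 138° = -1837.80
Current position: (1654.76, -1837.80). Target: (-2934, 1813). Remaining: Δeast = -4588.76, Δnorth = 3650.80.
Bearing = atan2(-4588.76, 3650.80) mod 360° = 308.51°; distance = √((-4588.76)² + (3650.80)²) = 5863.876 m.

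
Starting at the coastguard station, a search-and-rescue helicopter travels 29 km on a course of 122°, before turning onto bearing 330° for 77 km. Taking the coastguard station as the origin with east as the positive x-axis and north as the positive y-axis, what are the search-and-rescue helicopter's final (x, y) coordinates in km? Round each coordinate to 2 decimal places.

(-13.91, 51.32)

Leg 1 (122°, 29 km): east 29 sin 122° = 24.59, north 29 cos 122° = -15.37
Leg 2 (330°, 77 km): east 77 sin 330° = -38.50, north 77 cos 330° = 66.68
Summing: -13.91 km east, 51.32 km north → (-13.91, 51.32).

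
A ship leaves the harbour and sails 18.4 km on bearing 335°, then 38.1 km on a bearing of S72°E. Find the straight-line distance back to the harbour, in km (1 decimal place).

28.9 km

Leg 1 (335°, 18.4 km): east 18.4 sin 335° = -7.78, north 18.4 cos 335° = 16.68
Leg 2 (S72°E, 38.1 km): east 38.1 sin 108° = 36.24, north 38.1 cos 108° = -11.77
Net: 28.46 east, 4.90 north. Distance = √((28.46)² + (4.90)²) = 28.878 km.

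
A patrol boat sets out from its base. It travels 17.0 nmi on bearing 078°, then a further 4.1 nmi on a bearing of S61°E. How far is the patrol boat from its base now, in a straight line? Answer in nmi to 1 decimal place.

Leg 1 (078°, 17.0 nmi): east 17.0 sin 78° = 16.63, north 17.0 cos 78° = 3.53
Leg 2 (S61°E, 4.1 nmi): east 4.1 sin 119° = 3.59, north 4.1 cos 119° = -1.99
Net: 20.21 east, 1.55 north. Distance = √((20.21)² + (1.55)²) = 20.274 nmi.

20.3 nmi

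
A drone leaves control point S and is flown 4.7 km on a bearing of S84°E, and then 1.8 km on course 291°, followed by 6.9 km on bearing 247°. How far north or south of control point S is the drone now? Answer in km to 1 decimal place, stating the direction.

2.5 km south

Leg 1 (S84°E, 4.7 km): east 4.7 sin 96° = 4.67, north 4.7 cos 96° = -0.49
Leg 2 (291°, 1.8 km): east 1.8 sin 291° = -1.68, north 1.8 cos 291° = 0.65
Leg 3 (247°, 6.9 km): east 6.9 sin 247° = -6.35, north 6.9 cos 247° = -2.70
Net north component: -2.54 km.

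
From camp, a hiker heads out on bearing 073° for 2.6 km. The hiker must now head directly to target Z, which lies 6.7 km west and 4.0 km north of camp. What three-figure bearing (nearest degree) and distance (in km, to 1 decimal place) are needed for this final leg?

Leg 1 (073°, 2.6 km): east 2.6 sin 73° = 2.49, north 2.6 cos 73° = 0.76
Current position: (2.49, 0.76). Target: (-6.7, 4.0). Remaining: Δeast = -9.19, Δnorth = 3.24.
Bearing = atan2(-9.19, 3.24) mod 360° = 289.43°; distance = √((-9.19)² + (3.24)²) = 9.741 km.

289°, 9.7 km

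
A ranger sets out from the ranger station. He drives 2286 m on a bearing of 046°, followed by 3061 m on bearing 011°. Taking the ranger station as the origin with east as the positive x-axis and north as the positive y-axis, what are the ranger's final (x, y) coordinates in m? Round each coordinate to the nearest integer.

(2228, 4593)

Leg 1 (046°, 2286 m): east 2286 sin 46° = 1644.41, north 2286 cos 46° = 1587.99
Leg 2 (011°, 3061 m): east 3061 sin 11° = 584.07, north 3061 cos 11° = 3004.76
Summing: 2228.48 m east, 4592.75 m north → (2228, 4593).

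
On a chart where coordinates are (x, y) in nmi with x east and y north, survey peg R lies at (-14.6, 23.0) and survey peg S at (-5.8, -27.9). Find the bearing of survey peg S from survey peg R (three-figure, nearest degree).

Δeast = -5.8 − -14.6 = 8.80; Δnorth = -27.9 − 23.0 = -50.90.
Bearing = atan2(Δeast, Δnorth) mod 360° = 170.19° ≈ 170°.

170°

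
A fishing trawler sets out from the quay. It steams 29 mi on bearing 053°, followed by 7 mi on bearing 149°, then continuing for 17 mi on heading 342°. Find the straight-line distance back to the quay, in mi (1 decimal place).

35.0 mi

Leg 1 (053°, 29 mi): east 29 sin 53° = 23.16, north 29 cos 53° = 17.45
Leg 2 (149°, 7 mi): east 7 sin 149° = 3.61, north 7 cos 149° = -6.00
Leg 3 (342°, 17 mi): east 17 sin 342° = -5.25, north 17 cos 342° = 16.17
Net: 21.51 east, 27.62 north. Distance = √((21.51)² + (27.62)²) = 35.010 mi.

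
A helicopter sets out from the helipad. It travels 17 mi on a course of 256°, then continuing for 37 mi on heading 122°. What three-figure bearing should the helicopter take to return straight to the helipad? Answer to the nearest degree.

328°

Leg 1 (256°, 17 mi): east 17 sin 256° = -16.50, north 17 cos 256° = -4.11
Leg 2 (122°, 37 mi): east 37 sin 122° = 31.38, north 37 cos 122° = -19.61
Net displacement: 14.88 east, -23.72 north. Direction back to start is (-14.88, 23.72): bearing = atan2(-14.88, 23.72) mod 360° = 327.89° ≈ 328°.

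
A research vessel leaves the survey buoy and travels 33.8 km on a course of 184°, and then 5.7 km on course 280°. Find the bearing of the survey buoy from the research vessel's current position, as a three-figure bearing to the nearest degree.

014°

Leg 1 (184°, 33.8 km): east 33.8 sin 184° = -2.36, north 33.8 cos 184° = -33.72
Leg 2 (280°, 5.7 km): east 5.7 sin 280° = -5.61, north 5.7 cos 280° = 0.99
Net displacement: -7.97 east, -32.73 north. Direction back to start is (7.97, 32.73): bearing = atan2(7.97, 32.73) mod 360° = 13.69° ≈ 014°.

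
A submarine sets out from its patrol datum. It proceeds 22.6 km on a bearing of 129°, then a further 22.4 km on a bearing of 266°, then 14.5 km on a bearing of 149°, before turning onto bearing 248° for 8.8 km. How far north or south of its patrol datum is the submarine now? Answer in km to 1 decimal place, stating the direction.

Leg 1 (129°, 22.6 km): east 22.6 sin 129° = 17.56, north 22.6 cos 129° = -14.22
Leg 2 (266°, 22.4 km): east 22.4 sin 266° = -22.35, north 22.4 cos 266° = -1.56
Leg 3 (149°, 14.5 km): east 14.5 sin 149° = 7.47, north 14.5 cos 149° = -12.43
Leg 4 (248°, 8.8 km): east 8.8 sin 248° = -8.16, north 8.8 cos 248° = -3.30
Net north component: -31.51 km.

31.5 km south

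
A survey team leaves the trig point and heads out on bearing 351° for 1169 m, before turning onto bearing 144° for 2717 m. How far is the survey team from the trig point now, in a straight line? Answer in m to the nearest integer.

1757 m

Leg 1 (351°, 1169 m): east 1169 sin 351° = -182.87, north 1169 cos 351° = 1154.61
Leg 2 (144°, 2717 m): east 2717 sin 144° = 1597.01, north 2717 cos 144° = -2198.10
Net: 1414.14 east, -1043.49 north. Distance = √((1414.14)² + (-1043.49)²) = 1757.461 m.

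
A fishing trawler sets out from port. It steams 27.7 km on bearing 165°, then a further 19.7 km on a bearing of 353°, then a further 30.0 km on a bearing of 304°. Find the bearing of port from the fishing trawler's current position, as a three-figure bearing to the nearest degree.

115°

Leg 1 (165°, 27.7 km): east 27.7 sin 165° = 7.17, north 27.7 cos 165° = -26.76
Leg 2 (353°, 19.7 km): east 19.7 sin 353° = -2.40, north 19.7 cos 353° = 19.55
Leg 3 (304°, 30.0 km): east 30.0 sin 304° = -24.87, north 30.0 cos 304° = 16.78
Net displacement: -20.10 east, 9.57 north. Direction back to start is (20.10, -9.57): bearing = atan2(20.10, -9.57) mod 360° = 115.46° ≈ 115°.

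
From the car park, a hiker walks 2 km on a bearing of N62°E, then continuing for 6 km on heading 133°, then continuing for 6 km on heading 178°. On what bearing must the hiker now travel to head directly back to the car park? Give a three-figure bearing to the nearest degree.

Leg 1 (N62°E, 2 km): east 2 sin 62° = 1.77, north 2 cos 62° = 0.94
Leg 2 (133°, 6 km): east 6 sin 133° = 4.39, north 6 cos 133° = -4.09
Leg 3 (178°, 6 km): east 6 sin 178° = 0.21, north 6 cos 178° = -6.00
Net displacement: 6.36 east, -9.15 north. Direction back to start is (-6.36, 9.15): bearing = atan2(-6.36, 9.15) mod 360° = 325.18° ≈ 325°.

325°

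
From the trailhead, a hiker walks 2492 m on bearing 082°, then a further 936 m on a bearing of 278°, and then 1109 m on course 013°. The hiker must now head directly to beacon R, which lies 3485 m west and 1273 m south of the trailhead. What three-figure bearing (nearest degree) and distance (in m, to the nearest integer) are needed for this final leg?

242°, 5987 m

Leg 1 (082°, 2492 m): east 2492 sin 82° = 2467.75, north 2492 cos 82° = 346.82
Leg 2 (278°, 936 m): east 936 sin 278° = -926.89, north 936 cos 278° = 130.27
Leg 3 (013°, 1109 m): east 1109 sin 13° = 249.47, north 1109 cos 13° = 1080.58
Current position: (1790.33, 1557.66). Target: (-3485, -1273). Remaining: Δeast = -5275.33, Δnorth = -2830.66.
Bearing = atan2(-5275.33, -2830.66) mod 360° = 241.78°; distance = √((-5275.33)² + (-2830.66)²) = 5986.796 m.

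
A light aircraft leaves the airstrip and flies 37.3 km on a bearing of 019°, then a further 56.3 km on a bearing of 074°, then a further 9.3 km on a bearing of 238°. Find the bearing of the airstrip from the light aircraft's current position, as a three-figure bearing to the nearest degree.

232°

Leg 1 (019°, 37.3 km): east 37.3 sin 19° = 12.14, north 37.3 cos 19° = 35.27
Leg 2 (074°, 56.3 km): east 56.3 sin 74° = 54.12, north 56.3 cos 74° = 15.52
Leg 3 (238°, 9.3 km): east 9.3 sin 238° = -7.89, north 9.3 cos 238° = -4.93
Net displacement: 58.38 east, 45.86 north. Direction back to start is (-58.38, -45.86): bearing = atan2(-58.38, -45.86) mod 360° = 231.85° ≈ 232°.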